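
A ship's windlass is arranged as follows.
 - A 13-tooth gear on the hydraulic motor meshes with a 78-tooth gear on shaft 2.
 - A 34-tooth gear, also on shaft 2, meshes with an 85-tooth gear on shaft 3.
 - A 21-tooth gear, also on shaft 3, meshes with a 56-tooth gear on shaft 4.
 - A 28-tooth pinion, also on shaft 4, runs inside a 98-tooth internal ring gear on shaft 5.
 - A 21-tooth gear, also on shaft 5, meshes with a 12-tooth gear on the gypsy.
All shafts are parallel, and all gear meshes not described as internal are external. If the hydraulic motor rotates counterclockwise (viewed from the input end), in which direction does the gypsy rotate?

counterclockwise

the hydraulic motor → shaft 2: external mesh, 1 reversal → CW.
shaft 2 → shaft 3: external mesh, 1 reversal → CCW.
shaft 3 → shaft 4: external mesh, 1 reversal → CW.
shaft 4 → shaft 5: internal mesh, same direction → CW.
shaft 5 → the gypsy: external mesh, 1 reversal → CCW.
4 reversals in total — an even number — so the gypsy turns the same way as the hydraulic motor.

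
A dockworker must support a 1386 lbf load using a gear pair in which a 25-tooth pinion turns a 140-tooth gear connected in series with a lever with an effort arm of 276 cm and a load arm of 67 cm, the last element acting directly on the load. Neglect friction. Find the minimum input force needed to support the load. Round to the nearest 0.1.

60.1 lbf

Gear pair MA = 140/25 = 5.6.
Lever MA = effort arm / load arm = 276/67 = 4.1194.
Combined ideal MA = 5.6 × 4.1194 = 23.069.
Effort = load / MA = 1386 / 23.069 = 60.082 lbf.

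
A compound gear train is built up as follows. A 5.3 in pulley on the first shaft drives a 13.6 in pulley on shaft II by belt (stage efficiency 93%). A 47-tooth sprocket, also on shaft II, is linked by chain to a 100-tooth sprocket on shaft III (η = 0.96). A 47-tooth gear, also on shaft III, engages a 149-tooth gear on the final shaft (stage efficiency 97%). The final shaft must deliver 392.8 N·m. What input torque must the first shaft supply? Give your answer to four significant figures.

26.21 N·m

Overall ratio R = 2.566 × 2.1277 × 3.1702 = 17.308; overall efficiency η = 0.93 × 0.96 × 0.97 = 0.8660.
Input torque = output torque / (R × η) = 392.8 / (17.308 × 0.8660) = 26.205 N·m.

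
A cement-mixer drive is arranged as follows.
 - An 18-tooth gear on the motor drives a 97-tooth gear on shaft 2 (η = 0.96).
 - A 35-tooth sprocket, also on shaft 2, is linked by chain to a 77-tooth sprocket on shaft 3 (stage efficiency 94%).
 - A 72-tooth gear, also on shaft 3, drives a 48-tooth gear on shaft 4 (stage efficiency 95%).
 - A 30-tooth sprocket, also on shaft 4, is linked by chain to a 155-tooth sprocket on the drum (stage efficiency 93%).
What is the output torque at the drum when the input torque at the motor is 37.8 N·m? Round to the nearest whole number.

gear mesh 97/18 = 5.3889 → τ = 37.8·5.3889·0.96 = 195.55 N·m
chain 77/35 = 2.2 → τ = 195.55·2.2·0.94 = 404.4 N·m
gear mesh 48/72 = 0.66667 → τ = 404.4·0.66667·0.95 = 256.12 N·m
chain 155/30 = 5.1667 → τ = 256.12·5.1667·0.93 = 1230.7 N·m

1231 N·m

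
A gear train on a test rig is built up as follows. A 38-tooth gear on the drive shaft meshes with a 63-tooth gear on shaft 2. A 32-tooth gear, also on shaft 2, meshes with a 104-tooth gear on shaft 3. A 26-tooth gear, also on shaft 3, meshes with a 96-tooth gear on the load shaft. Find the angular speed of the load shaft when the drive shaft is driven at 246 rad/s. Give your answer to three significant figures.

12.4 rad/s

Gear mesh: ratio = 63/38 = 1.6579, so shaft 2 turns at 246 / 1.6579 = 148.38 rad/s.
Gear mesh: ratio = 104/32 = 3.25, so shaft 3 turns at 148.38 / 3.25 = 45.656 rad/s.
Gear mesh: ratio = 96/26 = 3.6923, so the load shaft turns at 45.656 / 3.6923 = 12.365 rad/s.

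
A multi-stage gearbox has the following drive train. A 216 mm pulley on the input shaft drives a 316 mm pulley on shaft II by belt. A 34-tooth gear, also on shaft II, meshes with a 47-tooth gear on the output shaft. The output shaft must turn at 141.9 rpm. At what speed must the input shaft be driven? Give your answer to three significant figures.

287 rpm

Overall ratio R = 1.463 × 1.3824 = 2.0223.
Required input speed = output speed × R = 141.9 × 2.0223 = 286.97 rpm.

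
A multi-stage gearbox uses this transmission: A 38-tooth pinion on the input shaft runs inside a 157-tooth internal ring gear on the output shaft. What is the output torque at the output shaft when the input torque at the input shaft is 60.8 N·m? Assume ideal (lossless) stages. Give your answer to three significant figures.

251 N·m

internal gear 157/38 = 4.1316 → τ = 60.8·4.1316 = 251.2 N·m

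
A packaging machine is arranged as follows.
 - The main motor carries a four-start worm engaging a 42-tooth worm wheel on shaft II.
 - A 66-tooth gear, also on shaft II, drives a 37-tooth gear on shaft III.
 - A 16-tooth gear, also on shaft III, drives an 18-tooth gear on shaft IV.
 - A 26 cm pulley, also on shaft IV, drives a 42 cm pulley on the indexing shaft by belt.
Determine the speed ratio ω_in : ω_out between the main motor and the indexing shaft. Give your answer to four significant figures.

10.70

Each stage contributes driven/driver: worm 42/4 = 10.5, gear mesh 37/66 = 0.56061, gear mesh 18/16 = 1.125, belt 42/26 = 1.6154.
Overall: 10.5 × 0.56061 × 1.125 × 1.6154 = 10.697.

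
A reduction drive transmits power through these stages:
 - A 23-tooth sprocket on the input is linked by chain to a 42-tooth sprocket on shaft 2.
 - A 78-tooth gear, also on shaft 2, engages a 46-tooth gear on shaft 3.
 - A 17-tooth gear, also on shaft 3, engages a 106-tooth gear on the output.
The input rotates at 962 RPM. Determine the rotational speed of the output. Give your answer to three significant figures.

143 RPM

Chain: ratio = 42/23 = 1.8261, so shaft 2 turns at 962 / 1.8261 = 526.81 RPM.
Gear mesh: ratio = 46/78 = 0.58974, so shaft 3 turns at 526.81 / 0.58974 = 893.29 RPM.
Gear mesh: ratio = 106/17 = 6.2353, so the output turns at 893.29 / 6.2353 = 143.26 RPM.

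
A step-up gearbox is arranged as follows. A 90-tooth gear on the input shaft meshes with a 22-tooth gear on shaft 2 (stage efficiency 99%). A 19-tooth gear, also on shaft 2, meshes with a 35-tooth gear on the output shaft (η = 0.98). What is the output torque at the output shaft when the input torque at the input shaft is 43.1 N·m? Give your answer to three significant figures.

18.8 N·m

After the gear mesh (22/90): 43.1 × 0.24444 × 0.99 = 10.43 N·m
After the gear mesh (35/19): 10.43 × 1.8421 × 0.98 = 18.829 N·m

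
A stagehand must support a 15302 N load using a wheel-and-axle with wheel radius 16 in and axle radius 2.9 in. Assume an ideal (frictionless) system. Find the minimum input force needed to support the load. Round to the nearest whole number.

2773 N

Wheel-and-axle MA = R/r = 16/2.9 = 5.5172.
Effort = load / MA = 15302 / 5.5172 = 2773.5 N.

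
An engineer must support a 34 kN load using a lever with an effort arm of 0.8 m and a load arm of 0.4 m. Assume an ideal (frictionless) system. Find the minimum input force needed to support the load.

17 kN

Lever MA = effort arm / load arm = 0.8/0.4 = 2.
Effort = load / MA = 34 / 2 = 17 kN.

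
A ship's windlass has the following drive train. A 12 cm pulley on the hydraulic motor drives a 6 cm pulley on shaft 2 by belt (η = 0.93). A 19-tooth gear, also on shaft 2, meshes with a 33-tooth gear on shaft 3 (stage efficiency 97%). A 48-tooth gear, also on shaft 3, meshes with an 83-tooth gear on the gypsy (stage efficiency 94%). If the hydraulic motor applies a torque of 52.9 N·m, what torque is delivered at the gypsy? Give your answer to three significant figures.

belt 6/12 = 0.5 → τ = 52.9·0.5·0.93 = 24.599 N·m
gear mesh 33/19 = 1.7368 → τ = 24.599·1.7368·0.97 = 41.442 N·m
gear mesh 83/48 = 1.7292 → τ = 41.442·1.7292·0.94 = 67.361 N·m

67.4 N·m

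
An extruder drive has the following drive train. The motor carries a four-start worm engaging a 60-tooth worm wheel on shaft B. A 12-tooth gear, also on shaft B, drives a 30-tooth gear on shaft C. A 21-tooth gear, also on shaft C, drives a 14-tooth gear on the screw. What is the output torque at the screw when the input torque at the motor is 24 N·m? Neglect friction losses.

600 N·m

Worm: ratio = 60/4 = 15; torque at shaft B = 24 × 15 = 360 N·m.
Gear mesh: ratio = 30/12 = 2.5; torque at shaft C = 360 × 2.5 = 900 N·m.
Gear mesh: ratio = 14/21 = 0.66667; torque at the screw = 900 × 0.66667 = 600 N·m.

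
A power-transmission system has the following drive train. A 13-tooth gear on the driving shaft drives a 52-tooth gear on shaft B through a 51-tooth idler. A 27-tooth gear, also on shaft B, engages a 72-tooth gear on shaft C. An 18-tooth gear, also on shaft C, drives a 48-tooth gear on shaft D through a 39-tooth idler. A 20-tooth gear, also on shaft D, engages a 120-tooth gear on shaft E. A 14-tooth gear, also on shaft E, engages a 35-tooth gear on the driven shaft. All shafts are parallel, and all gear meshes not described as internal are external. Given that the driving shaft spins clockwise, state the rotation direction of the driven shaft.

the driving shaft → shaft B: driver → idler → driven is 2 external meshes, 2 reversals → CW.
shaft B → shaft C: external mesh, 1 reversal → CCW.
shaft C → shaft D: driver → idler → driven is 2 external meshes, 2 reversals → CCW.
shaft D → shaft E: external mesh, 1 reversal → CW.
shaft E → the driven shaft: external mesh, 1 reversal → CCW.
7 reversals in total — an odd number — so the driven shaft turns opposite to the driving shaft.

anticlockwise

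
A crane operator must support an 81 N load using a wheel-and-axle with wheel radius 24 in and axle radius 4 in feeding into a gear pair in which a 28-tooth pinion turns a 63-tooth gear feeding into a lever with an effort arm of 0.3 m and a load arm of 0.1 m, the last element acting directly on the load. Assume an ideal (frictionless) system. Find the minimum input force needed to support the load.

Wheel-and-axle MA = R/r = 24/4 = 6.
Gear pair MA = 63/28 = 2.25.
Lever MA = effort arm / load arm = 0.3/0.1 = 3.
Combined ideal MA = 6 × 2.25 × 3 = 40.5.
Effort = load / MA = 81 / 40.5 = 2 N.

2 N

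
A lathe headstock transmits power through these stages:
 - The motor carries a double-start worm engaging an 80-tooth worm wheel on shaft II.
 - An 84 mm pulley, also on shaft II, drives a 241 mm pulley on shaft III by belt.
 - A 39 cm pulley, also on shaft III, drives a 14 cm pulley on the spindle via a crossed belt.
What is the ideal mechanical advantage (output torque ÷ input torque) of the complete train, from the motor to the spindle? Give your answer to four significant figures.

41.20

Each stage contributes driven/driver: worm 80/2 = 40, belt 241/84 = 2.869, belt 14/39 = 0.35897.
Overall: 40 × 2.869 × 0.35897 = 41.197.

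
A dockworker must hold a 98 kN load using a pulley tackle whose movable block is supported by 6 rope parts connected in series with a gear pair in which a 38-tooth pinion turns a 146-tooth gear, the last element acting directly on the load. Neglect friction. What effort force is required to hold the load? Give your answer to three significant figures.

Block-and-tackle MA = number of supporting rope parts = 6.
Gear pair MA = 146/38 = 3.8421.
Combined ideal MA = 6 × 3.8421 = 23.053.
Effort = load / MA = 98 / 23.053 = 4.2511 kN.

4.25 kN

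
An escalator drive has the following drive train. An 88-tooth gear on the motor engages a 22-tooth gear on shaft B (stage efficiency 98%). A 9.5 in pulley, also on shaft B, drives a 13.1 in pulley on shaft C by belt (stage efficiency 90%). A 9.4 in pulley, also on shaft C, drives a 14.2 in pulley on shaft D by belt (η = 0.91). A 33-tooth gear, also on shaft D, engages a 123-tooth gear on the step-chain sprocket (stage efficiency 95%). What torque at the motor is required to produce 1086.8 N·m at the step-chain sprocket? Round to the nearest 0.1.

Overall ratio R = 0.25 × 1.3789 × 1.5106 × 3.7273 = 1.9411; overall efficiency η = 0.98 × 0.90 × 0.91 × 0.95 = 0.7625.
Input torque = output torque / (R × η) = 1086.8 / (1.9411 × 0.7625) = 734.31 N·m.

734.3 N·m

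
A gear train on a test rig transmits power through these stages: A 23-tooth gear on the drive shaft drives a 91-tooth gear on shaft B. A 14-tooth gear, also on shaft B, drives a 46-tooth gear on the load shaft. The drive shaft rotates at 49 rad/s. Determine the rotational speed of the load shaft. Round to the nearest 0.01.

3.77 rad/s

the drive shaft → shaft B (gear mesh, 91/23): 49 ÷ 3.9565 = 12.385 rad/s
shaft B → the load shaft (gear mesh, 46/14): 12.385 ÷ 3.2857 = 3.7692 rad/s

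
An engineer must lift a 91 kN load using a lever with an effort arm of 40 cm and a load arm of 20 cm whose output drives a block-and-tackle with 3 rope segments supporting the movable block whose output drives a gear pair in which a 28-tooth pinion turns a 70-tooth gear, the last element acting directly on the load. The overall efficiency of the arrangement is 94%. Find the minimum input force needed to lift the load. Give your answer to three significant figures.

Lever MA = effort arm / load arm = 40/20 = 2.
Block-and-tackle MA = number of supporting rope parts = 3.
Gear pair MA = 70/28 = 2.5.
Combined ideal MA = 2 × 3 × 2.5 = 15.
Actual MA = 15 × 0.94 = 14.1.
Effort = load / actual MA = 91 / 14.1 = 6.4539 kN.

6.45 kN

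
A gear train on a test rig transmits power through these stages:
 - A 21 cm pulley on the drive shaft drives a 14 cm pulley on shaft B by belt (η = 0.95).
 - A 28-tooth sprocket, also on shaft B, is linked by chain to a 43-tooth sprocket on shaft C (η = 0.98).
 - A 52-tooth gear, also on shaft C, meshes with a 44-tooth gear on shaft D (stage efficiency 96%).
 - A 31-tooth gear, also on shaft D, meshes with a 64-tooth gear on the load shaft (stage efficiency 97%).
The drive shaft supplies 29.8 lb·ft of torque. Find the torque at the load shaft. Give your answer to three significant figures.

Belt: ratio = 14/21 = 0.66667; torque at shaft B = 29.8 × 0.66667 × 0.95 = 18.873 lb·ft.
Chain: ratio = 43/28 = 1.5357; torque at shaft C = 18.873 × 1.5357 × 0.98 = 28.404 lb·ft.
Gear mesh: ratio = 44/52 = 0.84615; torque at shaft D = 28.404 × 0.84615 × 0.96 = 23.073 lb·ft.
Gear mesh: ratio = 64/31 = 2.0645; torque at the load shaft = 23.073 × 2.0645 × 0.97 = 46.206 lb·ft.

46.2 lb·ft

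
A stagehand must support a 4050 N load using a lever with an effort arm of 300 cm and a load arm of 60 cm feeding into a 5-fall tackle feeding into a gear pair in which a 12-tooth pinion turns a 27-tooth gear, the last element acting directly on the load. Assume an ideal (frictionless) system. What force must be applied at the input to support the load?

Lever MA = effort arm / load arm = 300/60 = 5.
Block-and-tackle MA = number of supporting rope parts = 5.
Gear pair MA = 27/12 = 2.25.
Combined ideal MA = 5 × 5 × 2.25 = 56.25.
Effort = load / MA = 4050 / 56.25 = 72 N.

72 N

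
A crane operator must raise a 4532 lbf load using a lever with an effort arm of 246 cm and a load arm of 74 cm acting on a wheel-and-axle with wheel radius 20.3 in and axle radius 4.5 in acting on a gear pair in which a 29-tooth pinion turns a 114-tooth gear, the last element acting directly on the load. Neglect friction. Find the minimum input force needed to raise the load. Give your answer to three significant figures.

76.9 lbf

Lever MA = effort arm / load arm = 246/74 = 3.3243.
Wheel-and-axle MA = R/r = 20.3/4.5 = 4.5111.
Gear pair MA = 114/29 = 3.931.
Combined ideal MA = 3.3243 × 4.5111 × 3.931 = 58.951.
Effort = load / MA = 4532 / 58.951 = 76.877 lbf.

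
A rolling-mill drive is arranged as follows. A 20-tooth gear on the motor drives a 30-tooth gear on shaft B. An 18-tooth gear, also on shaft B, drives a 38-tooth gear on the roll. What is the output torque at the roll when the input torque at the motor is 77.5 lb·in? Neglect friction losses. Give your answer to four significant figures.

After the gear mesh (30/20): 77.5 × 1.5 = 116.25 lb·in
After the gear mesh (38/18): 116.25 × 2.1111 = 245.42 lb·in

245.4 lb·in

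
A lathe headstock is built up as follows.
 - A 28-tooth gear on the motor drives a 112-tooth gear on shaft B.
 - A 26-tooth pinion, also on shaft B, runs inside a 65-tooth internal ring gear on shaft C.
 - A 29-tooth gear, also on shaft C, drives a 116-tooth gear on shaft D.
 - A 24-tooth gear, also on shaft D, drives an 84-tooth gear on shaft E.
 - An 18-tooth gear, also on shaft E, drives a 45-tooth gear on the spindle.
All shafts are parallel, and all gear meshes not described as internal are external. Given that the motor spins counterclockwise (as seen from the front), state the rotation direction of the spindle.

counterclockwise

the motor → shaft B: external mesh, 1 reversal → CW.
shaft B → shaft C: internal mesh, same direction → CW.
shaft C → shaft D: external mesh, 1 reversal → CCW.
shaft D → shaft E: external mesh, 1 reversal → CW.
shaft E → the spindle: external mesh, 1 reversal → CCW.
4 reversals in total — an even number — so the spindle turns the same way as the motor.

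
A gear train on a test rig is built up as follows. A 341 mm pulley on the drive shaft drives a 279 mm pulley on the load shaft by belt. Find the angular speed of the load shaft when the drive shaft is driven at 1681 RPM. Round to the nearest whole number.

the drive shaft → the load shaft (belt, 279/341): 1681 ÷ 0.81818 = 2054.6 RPM

2055 RPM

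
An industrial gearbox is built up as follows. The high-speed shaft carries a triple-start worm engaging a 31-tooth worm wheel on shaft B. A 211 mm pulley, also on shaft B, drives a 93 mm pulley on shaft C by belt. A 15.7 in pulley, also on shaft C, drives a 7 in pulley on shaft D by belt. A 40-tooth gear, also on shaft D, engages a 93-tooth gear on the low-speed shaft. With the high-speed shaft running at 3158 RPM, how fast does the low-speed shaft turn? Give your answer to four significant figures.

668.9 RPM

Worm: ratio = 31/3 = 10.333, so shaft B turns at 3158 / 10.333 = 305.61 RPM.
Belt: ratio = 93/211 = 0.44076, so shaft C turns at 305.61 / 0.44076 = 693.38 RPM.
Belt: ratio = 7/15.7 = 0.44586, so shaft D turns at 693.38 / 0.44586 = 1555.2 RPM.
Gear mesh: ratio = 93/40 = 2.325, so the low-speed shaft turns at 1555.2 / 2.325 = 668.88 RPM.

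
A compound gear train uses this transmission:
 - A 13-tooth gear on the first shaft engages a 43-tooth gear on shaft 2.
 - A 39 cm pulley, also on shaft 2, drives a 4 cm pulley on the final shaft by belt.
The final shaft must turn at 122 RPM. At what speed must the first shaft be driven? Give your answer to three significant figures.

Overall ratio R = 3.3077 × 0.10256 = 0.33925.
Required input speed = output speed × R = 122 × 0.33925 = 41.389 RPM.

41.4 RPM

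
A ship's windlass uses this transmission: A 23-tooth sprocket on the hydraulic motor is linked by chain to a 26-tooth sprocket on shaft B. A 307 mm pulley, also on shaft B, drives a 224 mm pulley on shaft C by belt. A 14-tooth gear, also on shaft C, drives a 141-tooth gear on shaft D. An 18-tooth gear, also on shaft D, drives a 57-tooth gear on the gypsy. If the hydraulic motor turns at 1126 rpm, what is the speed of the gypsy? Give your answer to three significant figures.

Chain: ratio = 26/23 = 1.1304, so shaft B turns at 1126 / 1.1304 = 996.08 rpm.
Belt: ratio = 224/307 = 0.72964, so shaft C turns at 996.08 / 0.72964 = 1365.2 rpm.
Gear mesh: ratio = 141/14 = 10.071, so shaft D turns at 1365.2 / 10.071 = 135.55 rpm.
Gear mesh: ratio = 57/18 = 3.1667, so the gypsy turns at 135.55 / 3.1667 = 42.805 rpm.

42.8 rpm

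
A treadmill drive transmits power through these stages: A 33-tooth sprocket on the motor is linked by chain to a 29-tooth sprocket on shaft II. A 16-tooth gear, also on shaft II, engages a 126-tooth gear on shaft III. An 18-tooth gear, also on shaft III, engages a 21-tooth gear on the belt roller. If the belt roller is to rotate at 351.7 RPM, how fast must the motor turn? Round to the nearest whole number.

2840 RPM

Overall ratio R = 0.87879 × 7.875 × 1.1667 = 8.0739.
Required input speed = output speed × R = 351.7 × 8.0739 = 2839.6 RPM.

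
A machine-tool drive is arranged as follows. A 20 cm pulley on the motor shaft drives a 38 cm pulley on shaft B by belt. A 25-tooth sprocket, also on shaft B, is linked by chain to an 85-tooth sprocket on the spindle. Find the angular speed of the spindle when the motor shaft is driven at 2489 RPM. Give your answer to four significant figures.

385.3 RPM

the motor shaft → shaft B (belt, 38/20): 2489 ÷ 1.9 = 1310 RPM
shaft B → the spindle (chain, 85/25): 1310 ÷ 3.4 = 385.29 RPM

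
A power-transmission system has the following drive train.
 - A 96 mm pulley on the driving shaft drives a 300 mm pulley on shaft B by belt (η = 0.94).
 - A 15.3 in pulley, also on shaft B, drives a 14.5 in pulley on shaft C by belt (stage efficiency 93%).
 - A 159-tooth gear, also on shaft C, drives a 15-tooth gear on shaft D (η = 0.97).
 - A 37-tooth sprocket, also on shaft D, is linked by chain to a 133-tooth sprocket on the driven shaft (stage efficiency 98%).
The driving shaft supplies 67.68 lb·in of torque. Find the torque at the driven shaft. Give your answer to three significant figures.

56.5 lb·in

Belt: ratio = 300/96 = 3.125; torque at shaft B = 67.68 × 3.125 × 0.94 = 198.81 lb·in.
Belt: ratio = 14.5/15.3 = 0.94771; torque at shaft C = 198.81 × 0.94771 × 0.93 = 175.23 lb·in.
Gear mesh: ratio = 15/159 = 0.09434; torque at shaft D = 175.23 × 0.09434 × 0.97 = 16.035 lb·in.
Chain: ratio = 133/37 = 3.5946; torque at the driven shaft = 16.035 × 3.5946 × 0.98 = 56.486 lb·in.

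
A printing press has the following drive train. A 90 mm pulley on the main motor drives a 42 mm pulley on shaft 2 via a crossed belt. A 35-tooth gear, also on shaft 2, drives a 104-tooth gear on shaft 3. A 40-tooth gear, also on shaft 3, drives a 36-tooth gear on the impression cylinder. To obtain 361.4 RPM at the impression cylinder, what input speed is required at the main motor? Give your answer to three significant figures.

Overall ratio R = 0.46667 × 2.9714 × 0.9 = 1.248.
Required input speed = output speed × R = 361.4 × 1.248 = 451.03 RPM.

451 RPM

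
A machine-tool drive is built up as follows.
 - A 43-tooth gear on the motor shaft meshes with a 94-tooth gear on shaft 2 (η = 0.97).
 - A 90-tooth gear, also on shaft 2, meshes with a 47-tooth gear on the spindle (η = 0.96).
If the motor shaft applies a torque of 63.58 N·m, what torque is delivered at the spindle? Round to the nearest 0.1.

gear mesh 94/43 = 2.186 → τ = 63.58·2.186·0.97 = 134.82 N·m
gear mesh 47/90 = 0.52222 → τ = 134.82·0.52222·0.96 = 67.589 N·m

67.6 N·m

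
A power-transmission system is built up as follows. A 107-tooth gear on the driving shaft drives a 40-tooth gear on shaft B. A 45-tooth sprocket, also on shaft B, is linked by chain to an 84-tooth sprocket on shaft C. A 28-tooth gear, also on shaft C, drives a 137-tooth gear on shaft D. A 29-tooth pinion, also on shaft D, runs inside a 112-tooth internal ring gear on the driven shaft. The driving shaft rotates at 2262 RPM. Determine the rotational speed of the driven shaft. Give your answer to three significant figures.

the driving shaft → shaft B (gear mesh, 40/107): 2262 ÷ 0.37383 = 6050.9 RPM
shaft B → shaft C (chain, 84/45): 6050.9 ÷ 1.8667 = 3241.5 RPM
shaft C → shaft D (gear mesh, 137/28): 3241.5 ÷ 4.8929 = 662.5 RPM
shaft D → the driven shaft (internal gear, 112/29): 662.5 ÷ 3.8621 = 171.54 RPM

172 RPM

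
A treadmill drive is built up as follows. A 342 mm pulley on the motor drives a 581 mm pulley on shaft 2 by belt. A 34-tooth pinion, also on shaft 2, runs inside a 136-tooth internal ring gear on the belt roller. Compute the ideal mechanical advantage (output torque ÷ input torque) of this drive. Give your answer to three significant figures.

Each stage contributes driven/driver: belt 581/342 = 1.6988, internal gear 136/34 = 4.
Overall: 1.6988 × 4 = 6.7953.

6.80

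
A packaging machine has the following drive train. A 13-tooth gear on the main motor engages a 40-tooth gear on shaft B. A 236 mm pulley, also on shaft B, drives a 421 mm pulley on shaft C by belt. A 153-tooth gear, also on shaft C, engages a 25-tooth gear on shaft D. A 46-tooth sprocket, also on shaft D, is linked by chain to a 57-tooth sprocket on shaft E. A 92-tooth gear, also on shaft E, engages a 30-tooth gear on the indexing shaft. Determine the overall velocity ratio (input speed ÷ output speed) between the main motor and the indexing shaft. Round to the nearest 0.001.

Each stage contributes driven/driver: gear mesh 40/13 = 3.0769, belt 421/236 = 1.7839, gear mesh 25/153 = 0.1634, chain 57/46 = 1.2391, gear mesh 30/92 = 0.32609.
Overall: 3.0769 × 1.7839 × 0.1634 × 1.2391 × 0.32609 = 0.3624.

0.362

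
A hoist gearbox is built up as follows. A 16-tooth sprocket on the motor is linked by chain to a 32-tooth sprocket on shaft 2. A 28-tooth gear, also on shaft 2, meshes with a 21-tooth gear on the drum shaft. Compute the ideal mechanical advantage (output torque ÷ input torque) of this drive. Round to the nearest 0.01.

Each stage contributes driven/driver: chain 32/16 = 2, gear mesh 21/28 = 0.75.
Overall: 2 × 0.75 = 1.5.

1.50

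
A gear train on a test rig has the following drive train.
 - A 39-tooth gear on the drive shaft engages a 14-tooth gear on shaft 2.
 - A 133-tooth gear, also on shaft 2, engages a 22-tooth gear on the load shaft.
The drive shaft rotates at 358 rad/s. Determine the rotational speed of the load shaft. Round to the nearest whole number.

6029 rad/s

gear mesh 14/39 = 0.35897 → 358/0.35897 = 997.29 rad/s
gear mesh 22/133 = 0.16541 → 997.29/0.16541 = 6029 rad/s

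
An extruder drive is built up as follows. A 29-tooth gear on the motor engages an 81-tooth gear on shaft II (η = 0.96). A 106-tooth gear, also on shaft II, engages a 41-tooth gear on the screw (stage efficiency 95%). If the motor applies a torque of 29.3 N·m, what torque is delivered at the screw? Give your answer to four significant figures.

Gear mesh: ratio = 81/29 = 2.7931; torque at shaft II = 29.3 × 2.7931 × 0.96 = 78.564 N·m.
Gear mesh: ratio = 41/106 = 0.38679; torque at the screw = 78.564 × 0.38679 × 0.95 = 28.869 N·m.

28.87 N·m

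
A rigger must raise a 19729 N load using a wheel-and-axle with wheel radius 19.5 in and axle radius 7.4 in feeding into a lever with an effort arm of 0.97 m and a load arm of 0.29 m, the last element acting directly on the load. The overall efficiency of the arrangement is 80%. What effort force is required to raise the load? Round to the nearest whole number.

Wheel-and-axle MA = R/r = 19.5/7.4 = 2.6351.
Lever MA = effort arm / load arm = 0.97/0.29 = 3.3448.
Combined ideal MA = 2.6351 × 3.3448 = 8.8141.
Actual MA = 8.8141 × 0.80 = 7.0513.
Effort = load / actual MA = 19729 / 7.0513 = 2797.9 N.

2798 N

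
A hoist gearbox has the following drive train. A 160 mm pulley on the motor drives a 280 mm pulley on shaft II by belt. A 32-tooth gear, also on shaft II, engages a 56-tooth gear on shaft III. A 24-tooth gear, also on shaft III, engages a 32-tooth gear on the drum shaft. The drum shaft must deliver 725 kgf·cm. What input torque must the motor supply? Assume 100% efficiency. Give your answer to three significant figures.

Overall ratio R = 1.75 × 1.75 × 1.3333 = 4.0833.
Input torque = output torque / R = 725 / 4.0833 = 177.55 kgf·cm.

178 kgf·cm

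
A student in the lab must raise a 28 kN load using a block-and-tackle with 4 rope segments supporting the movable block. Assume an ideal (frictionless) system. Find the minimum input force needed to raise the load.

Block-and-tackle MA = number of supporting rope parts = 4.
Effort = load / MA = 28 / 4 = 7 kN.

7 kN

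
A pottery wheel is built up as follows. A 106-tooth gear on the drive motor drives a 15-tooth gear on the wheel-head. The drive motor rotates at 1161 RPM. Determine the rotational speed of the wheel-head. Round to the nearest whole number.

the drive motor → the wheel-head (gear mesh, 15/106): 1161 ÷ 0.14151 = 8204.4 RPM

8204 RPM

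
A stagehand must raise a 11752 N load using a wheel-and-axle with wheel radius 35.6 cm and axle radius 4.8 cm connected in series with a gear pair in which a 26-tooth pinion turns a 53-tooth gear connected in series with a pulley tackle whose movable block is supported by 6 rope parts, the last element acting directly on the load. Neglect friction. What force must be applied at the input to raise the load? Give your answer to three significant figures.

Wheel-and-axle MA = R/r = 35.6/4.8 = 7.4167.
Gear pair MA = 53/26 = 2.0385.
Block-and-tackle MA = number of supporting rope parts = 6.
Combined ideal MA = 7.4167 × 2.0385 × 6 = 90.712.
Effort = load / MA = 11752 / 90.712 = 129.55 N.

130 N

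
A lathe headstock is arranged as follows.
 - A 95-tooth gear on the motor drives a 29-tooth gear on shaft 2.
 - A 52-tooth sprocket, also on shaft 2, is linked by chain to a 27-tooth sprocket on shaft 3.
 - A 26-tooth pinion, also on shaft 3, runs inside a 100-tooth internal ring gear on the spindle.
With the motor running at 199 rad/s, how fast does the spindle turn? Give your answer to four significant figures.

Gear mesh: ratio = 29/95 = 0.30526, so shaft 2 turns at 199 / 0.30526 = 651.9 rad/s.
Chain: ratio = 27/52 = 0.51923, so shaft 3 turns at 651.9 / 0.51923 = 1255.5 rad/s.
Internal gear: ratio = 100/26 = 3.8462, so the spindle turns at 1255.5 / 3.8462 = 326.43 rad/s.

326.4 rad/s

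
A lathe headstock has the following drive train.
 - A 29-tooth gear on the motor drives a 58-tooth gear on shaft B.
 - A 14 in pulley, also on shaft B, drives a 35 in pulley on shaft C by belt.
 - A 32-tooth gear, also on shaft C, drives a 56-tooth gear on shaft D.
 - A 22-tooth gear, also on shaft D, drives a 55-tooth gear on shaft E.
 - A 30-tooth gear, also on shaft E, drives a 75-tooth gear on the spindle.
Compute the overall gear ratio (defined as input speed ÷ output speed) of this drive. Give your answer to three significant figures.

54.7

Each stage contributes driven/driver: gear mesh 58/29 = 2, belt 35/14 = 2.5, gear mesh 56/32 = 1.75, gear mesh 55/22 = 2.5, gear mesh 75/30 = 2.5.
Overall: 2 × 2.5 × 1.75 × 2.5 × 2.5 = 54.688.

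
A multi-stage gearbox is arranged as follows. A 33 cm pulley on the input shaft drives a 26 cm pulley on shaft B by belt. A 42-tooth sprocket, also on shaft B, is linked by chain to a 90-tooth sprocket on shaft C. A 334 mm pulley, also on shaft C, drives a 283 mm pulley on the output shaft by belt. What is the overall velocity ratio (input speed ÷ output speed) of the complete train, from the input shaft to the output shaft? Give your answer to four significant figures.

Each stage contributes driven/driver: belt 26/33 = 0.78788, chain 90/42 = 2.1429, belt 283/334 = 0.84731.
Overall: 0.78788 × 2.1429 × 0.84731 = 1.4305.

1.431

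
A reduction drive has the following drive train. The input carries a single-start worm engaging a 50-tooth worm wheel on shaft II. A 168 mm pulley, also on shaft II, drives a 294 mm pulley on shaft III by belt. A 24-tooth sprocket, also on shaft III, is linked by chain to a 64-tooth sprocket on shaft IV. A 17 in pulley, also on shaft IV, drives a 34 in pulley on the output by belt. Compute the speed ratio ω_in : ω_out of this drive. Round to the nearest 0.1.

Each stage contributes driven/driver: worm 50/1 = 50, belt 294/168 = 1.75, chain 64/24 = 2.6667, belt 34/17 = 2.
Overall: 50 × 1.75 × 2.6667 × 2 = 466.67.

466.7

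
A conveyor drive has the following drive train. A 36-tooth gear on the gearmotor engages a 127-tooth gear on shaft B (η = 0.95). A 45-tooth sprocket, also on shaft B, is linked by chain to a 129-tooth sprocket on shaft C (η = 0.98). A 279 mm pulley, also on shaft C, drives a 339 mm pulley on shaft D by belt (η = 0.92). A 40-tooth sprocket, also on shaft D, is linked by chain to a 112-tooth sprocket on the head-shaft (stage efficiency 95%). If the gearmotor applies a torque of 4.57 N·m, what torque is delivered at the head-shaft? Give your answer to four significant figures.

127.9 N·m

gear mesh 127/36 = 3.5278 → τ = 4.57·3.5278·0.95 = 15.316 N·m
chain 129/45 = 2.8667 → τ = 15.316·2.8667·0.98 = 43.027 N·m
belt 339/279 = 1.2151 → τ = 43.027·1.2151·0.92 = 48.098 N·m
chain 112/40 = 2.8 → τ = 48.098·2.8·0.95 = 127.94 N·m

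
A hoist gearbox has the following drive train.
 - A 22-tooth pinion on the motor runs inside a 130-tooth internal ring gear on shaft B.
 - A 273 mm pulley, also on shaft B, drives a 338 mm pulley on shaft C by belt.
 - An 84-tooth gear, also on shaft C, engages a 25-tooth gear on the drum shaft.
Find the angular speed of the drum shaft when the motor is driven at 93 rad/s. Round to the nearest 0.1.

Internal gear: ratio = 130/22 = 5.9091, so shaft B turns at 93 / 5.9091 = 15.738 rad/s.
Belt: ratio = 338/273 = 1.2381, so shaft C turns at 15.738 / 1.2381 = 12.712 rad/s.
Gear mesh: ratio = 25/84 = 0.29762, so the drum shaft turns at 12.712 / 0.29762 = 42.712 rad/s.

42.7 rad/s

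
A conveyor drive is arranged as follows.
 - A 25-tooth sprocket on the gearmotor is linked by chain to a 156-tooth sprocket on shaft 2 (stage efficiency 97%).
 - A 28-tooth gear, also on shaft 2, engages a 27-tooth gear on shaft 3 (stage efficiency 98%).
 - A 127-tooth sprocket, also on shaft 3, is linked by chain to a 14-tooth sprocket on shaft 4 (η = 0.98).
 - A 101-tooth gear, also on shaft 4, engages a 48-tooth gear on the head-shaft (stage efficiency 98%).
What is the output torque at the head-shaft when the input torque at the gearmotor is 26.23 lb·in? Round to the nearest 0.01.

7.55 lb·in

Chain: ratio = 156/25 = 6.24; torque at shaft 2 = 26.23 × 6.24 × 0.97 = 158.76 lb·in.
Gear mesh: ratio = 27/28 = 0.96429; torque at shaft 3 = 158.76 × 0.96429 × 0.98 = 150.03 lb·in.
Chain: ratio = 14/127 = 0.11024; torque at shaft 4 = 150.03 × 0.11024 × 0.98 = 16.208 lb·in.
Gear mesh: ratio = 48/101 = 0.47525; torque at the head-shaft = 16.208 × 0.47525 × 0.98 = 7.5489 lb·in.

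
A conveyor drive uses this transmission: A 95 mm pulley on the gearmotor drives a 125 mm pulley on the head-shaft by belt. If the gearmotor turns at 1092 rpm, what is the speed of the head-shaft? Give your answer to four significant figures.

belt 125/95 = 1.3158 → 1092/1.3158 = 829.92 rpm

829.9 rpm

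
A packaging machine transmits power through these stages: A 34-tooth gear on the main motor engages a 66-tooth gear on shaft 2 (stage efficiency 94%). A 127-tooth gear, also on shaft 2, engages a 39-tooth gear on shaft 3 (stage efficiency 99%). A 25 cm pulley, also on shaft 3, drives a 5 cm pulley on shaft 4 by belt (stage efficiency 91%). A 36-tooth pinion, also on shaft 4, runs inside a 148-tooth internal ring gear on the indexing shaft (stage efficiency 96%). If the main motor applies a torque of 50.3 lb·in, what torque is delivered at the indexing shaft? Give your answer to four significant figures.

After the gear mesh (66/34): 50.3 × 1.9412 × 0.94 = 91.783 lb·in
After the gear mesh (39/127): 91.783 × 0.30709 × 0.99 = 27.903 lb·in
After the belt (5/25): 27.903 × 0.2 × 0.91 = 5.0784 lb·in
After the internal gear (148/36): 5.0784 × 4.1111 × 0.96 = 20.043 lb·in

20.04 lb·in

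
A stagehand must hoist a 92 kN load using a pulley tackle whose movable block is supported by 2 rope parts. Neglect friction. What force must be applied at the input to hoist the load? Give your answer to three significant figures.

Block-and-tackle MA = number of supporting rope parts = 2.
Effort = load / MA = 92 / 2 = 46 kN.

46.0 kN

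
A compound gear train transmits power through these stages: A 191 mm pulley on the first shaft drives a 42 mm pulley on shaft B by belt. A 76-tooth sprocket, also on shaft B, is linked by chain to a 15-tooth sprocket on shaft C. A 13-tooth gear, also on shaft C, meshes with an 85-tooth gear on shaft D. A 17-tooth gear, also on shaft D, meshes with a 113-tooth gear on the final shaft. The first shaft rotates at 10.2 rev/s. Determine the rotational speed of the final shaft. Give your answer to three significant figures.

Belt: ratio = 42/191 = 0.2199, so shaft B turns at 10.2 / 0.2199 = 46.386 rev/s.
Chain: ratio = 15/76 = 0.19737, so shaft C turns at 46.386 / 0.19737 = 235.02 rev/s.
Gear mesh: ratio = 85/13 = 6.5385, so shaft D turns at 235.02 / 6.5385 = 35.944 rev/s.
Gear mesh: ratio = 113/17 = 6.6471, so the final shaft turns at 35.944 / 6.6471 = 5.4076 rev/s.

5.41 rev/s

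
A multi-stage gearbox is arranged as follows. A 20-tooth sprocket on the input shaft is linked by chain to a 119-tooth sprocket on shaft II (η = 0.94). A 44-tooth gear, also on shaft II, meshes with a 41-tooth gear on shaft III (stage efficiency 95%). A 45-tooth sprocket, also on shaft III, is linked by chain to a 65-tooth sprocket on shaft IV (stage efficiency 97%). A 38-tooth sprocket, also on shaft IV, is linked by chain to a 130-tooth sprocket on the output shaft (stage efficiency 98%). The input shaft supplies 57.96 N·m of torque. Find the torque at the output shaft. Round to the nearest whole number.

1348 N·m

chain 119/20 = 5.95 → τ = 57.96·5.95·0.94 = 324.17 N·m
gear mesh 41/44 = 0.93182 → τ = 324.17·0.93182·0.95 = 286.96 N·m
chain 65/45 = 1.4444 → τ = 286.96·1.4444·0.97 = 402.07 N·m
chain 130/38 = 3.4211 → τ = 402.07·3.4211·0.98 = 1348 N·m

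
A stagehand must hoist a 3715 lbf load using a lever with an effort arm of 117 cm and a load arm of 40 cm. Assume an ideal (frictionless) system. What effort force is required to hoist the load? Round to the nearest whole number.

1270 lbf

Lever MA = effort arm / load arm = 117/40 = 2.925.
Effort = load / MA = 3715 / 2.925 = 1270.1 lbf.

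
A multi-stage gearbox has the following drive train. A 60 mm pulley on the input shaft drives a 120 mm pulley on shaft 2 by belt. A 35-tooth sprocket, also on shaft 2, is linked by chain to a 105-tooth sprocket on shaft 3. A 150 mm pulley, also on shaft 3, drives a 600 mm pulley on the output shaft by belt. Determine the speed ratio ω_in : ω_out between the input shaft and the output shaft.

Each stage contributes driven/driver: belt 120/60 = 2, chain 105/35 = 3, belt 600/150 = 4.
Overall: 2 × 3 × 4 = 24.

24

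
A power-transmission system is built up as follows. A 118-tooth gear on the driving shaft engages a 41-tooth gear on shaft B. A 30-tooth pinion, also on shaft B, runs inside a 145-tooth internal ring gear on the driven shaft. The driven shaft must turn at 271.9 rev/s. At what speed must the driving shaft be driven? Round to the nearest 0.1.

Overall ratio R = 0.34746 × 4.8333 = 1.6794.
Required input speed = output speed × R = 271.9 × 1.6794 = 456.62 rev/s.

456.6 rev/s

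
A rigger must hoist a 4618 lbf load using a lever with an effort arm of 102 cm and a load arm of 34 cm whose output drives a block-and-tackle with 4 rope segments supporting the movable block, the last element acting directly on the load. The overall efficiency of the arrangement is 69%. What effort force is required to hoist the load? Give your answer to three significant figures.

Lever MA = effort arm / load arm = 102/34 = 3.
Block-and-tackle MA = number of supporting rope parts = 4.
Combined ideal MA = 3 × 4 = 12.
Actual MA = 12 × 0.69 = 8.28.
Effort = load / actual MA = 4618 / 8.28 = 557.73 lbf.

558 lbf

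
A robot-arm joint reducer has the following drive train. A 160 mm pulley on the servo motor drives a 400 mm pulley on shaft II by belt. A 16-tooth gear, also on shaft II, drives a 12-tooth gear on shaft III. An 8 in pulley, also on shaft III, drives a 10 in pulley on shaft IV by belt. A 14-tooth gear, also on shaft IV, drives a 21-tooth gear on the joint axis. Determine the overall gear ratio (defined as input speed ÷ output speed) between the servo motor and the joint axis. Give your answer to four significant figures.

Each stage contributes driven/driver: belt 400/160 = 2.5, gear mesh 12/16 = 0.75, belt 10/8 = 1.25, gear mesh 21/14 = 1.5.
Overall: 2.5 × 0.75 × 1.25 × 1.5 = 3.5156.

3.516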